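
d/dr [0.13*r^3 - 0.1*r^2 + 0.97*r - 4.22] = 0.39*r^2 - 0.2*r + 0.97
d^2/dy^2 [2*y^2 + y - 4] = 4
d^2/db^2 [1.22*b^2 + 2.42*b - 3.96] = 2.44000000000000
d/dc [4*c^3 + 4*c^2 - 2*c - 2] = 12*c^2 + 8*c - 2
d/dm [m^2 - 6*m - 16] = 2*m - 6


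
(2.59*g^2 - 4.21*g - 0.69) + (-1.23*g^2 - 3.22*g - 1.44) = 1.36*g^2 - 7.43*g - 2.13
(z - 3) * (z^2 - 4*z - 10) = z^3 - 7*z^2 + 2*z + 30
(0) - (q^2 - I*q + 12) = -q^2 + I*q - 12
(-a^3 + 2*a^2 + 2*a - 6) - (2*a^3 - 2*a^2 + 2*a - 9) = -3*a^3 + 4*a^2 + 3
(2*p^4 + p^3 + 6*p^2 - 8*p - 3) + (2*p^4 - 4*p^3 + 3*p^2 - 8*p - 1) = 4*p^4 - 3*p^3 + 9*p^2 - 16*p - 4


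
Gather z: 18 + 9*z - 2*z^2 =-2*z^2 + 9*z + 18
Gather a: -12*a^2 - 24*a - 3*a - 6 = -12*a^2 - 27*a - 6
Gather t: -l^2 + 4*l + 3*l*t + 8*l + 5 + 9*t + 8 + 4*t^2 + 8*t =-l^2 + 12*l + 4*t^2 + t*(3*l + 17) + 13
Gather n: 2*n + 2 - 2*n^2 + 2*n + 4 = -2*n^2 + 4*n + 6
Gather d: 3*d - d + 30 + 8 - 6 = 2*d + 32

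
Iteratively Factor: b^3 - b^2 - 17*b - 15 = (b - 5)*(b^2 + 4*b + 3) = (b - 5)*(b + 1)*(b + 3)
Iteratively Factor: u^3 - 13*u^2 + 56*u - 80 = (u - 4)*(u^2 - 9*u + 20) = (u - 4)^2*(u - 5)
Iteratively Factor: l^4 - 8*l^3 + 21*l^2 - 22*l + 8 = (l - 1)*(l^3 - 7*l^2 + 14*l - 8) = (l - 1)^2*(l^2 - 6*l + 8) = (l - 4)*(l - 1)^2*(l - 2)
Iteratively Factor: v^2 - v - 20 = (v - 5)*(v + 4)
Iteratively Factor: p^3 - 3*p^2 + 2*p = (p)*(p^2 - 3*p + 2) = p*(p - 2)*(p - 1)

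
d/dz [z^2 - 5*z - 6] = 2*z - 5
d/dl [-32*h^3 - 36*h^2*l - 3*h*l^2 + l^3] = -36*h^2 - 6*h*l + 3*l^2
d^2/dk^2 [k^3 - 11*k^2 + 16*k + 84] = 6*k - 22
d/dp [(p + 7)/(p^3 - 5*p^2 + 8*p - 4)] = 2*(-p^2 - 10*p + 15)/(p^5 - 8*p^4 + 25*p^3 - 38*p^2 + 28*p - 8)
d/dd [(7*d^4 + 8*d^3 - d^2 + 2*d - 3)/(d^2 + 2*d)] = 2*(7*d^5 + 25*d^4 + 16*d^3 - 2*d^2 + 3*d + 3)/(d^2*(d^2 + 4*d + 4))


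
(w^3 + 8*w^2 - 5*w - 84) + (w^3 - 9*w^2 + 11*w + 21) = 2*w^3 - w^2 + 6*w - 63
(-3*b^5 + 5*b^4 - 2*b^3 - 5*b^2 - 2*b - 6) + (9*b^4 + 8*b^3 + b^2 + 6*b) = -3*b^5 + 14*b^4 + 6*b^3 - 4*b^2 + 4*b - 6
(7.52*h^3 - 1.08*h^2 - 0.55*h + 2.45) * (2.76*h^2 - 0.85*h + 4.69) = 20.7552*h^5 - 9.3728*h^4 + 34.6688*h^3 + 2.1643*h^2 - 4.662*h + 11.4905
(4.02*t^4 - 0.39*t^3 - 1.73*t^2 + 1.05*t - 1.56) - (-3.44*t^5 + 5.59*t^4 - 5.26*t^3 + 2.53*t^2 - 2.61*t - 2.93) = 3.44*t^5 - 1.57*t^4 + 4.87*t^3 - 4.26*t^2 + 3.66*t + 1.37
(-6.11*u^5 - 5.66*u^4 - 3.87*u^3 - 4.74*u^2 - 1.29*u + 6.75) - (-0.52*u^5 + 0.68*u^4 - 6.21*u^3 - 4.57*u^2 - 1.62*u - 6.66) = -5.59*u^5 - 6.34*u^4 + 2.34*u^3 - 0.17*u^2 + 0.33*u + 13.41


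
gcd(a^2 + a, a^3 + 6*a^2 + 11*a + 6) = a + 1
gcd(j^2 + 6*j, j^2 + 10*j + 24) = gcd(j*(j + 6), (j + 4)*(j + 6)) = j + 6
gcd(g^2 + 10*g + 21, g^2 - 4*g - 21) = g + 3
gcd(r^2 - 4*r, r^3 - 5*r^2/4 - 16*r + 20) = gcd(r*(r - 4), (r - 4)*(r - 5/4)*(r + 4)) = r - 4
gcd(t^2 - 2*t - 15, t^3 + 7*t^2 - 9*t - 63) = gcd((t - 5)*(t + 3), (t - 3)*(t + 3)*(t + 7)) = t + 3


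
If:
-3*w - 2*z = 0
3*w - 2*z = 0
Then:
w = 0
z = 0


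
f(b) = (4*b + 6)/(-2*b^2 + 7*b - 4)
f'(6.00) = 0.32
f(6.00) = -0.88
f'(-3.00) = -0.03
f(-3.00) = 0.14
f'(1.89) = 3.66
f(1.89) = 6.50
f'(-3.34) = -0.02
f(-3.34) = 0.15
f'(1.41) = -2.30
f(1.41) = 6.15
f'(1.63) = 0.54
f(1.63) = 5.97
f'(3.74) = 4.28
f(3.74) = -3.62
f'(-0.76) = -0.65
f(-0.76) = -0.28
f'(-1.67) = -0.17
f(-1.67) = 0.03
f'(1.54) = -0.50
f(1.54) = 5.97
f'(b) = (4*b - 7)*(4*b + 6)/(-2*b^2 + 7*b - 4)^2 + 4/(-2*b^2 + 7*b - 4)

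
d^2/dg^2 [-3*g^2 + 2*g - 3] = -6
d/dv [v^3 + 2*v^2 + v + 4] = 3*v^2 + 4*v + 1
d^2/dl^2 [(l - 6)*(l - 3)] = 2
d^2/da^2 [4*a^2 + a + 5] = 8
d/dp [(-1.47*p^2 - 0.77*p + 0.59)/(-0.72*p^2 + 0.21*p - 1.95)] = (-0.8631*p^2 + 6.5826*p + 1.3776)/(0.5184*p^4 - 0.3024*p^3 + 2.8521*p^2 - 0.819*p + 3.8025)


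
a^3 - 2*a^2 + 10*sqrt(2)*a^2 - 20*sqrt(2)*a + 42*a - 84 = (a - 2)*(a + 3*sqrt(2))*(a + 7*sqrt(2))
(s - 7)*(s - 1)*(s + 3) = s^3 - 5*s^2 - 17*s + 21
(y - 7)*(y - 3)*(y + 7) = y^3 - 3*y^2 - 49*y + 147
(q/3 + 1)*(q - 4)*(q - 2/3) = q^3/3 - 5*q^2/9 - 34*q/9 + 8/3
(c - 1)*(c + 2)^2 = c^3 + 3*c^2 - 4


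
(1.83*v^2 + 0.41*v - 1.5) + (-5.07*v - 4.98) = 1.83*v^2 - 4.66*v - 6.48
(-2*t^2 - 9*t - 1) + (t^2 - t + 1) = -t^2 - 10*t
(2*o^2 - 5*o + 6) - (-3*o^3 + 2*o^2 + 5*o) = 3*o^3 - 10*o + 6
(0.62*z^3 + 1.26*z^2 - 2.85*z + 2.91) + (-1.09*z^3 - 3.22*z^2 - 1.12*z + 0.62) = -0.47*z^3 - 1.96*z^2 - 3.97*z + 3.53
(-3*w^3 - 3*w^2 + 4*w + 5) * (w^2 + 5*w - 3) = -3*w^5 - 18*w^4 - 2*w^3 + 34*w^2 + 13*w - 15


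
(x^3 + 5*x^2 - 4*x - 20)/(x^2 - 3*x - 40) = (x^2 - 4)/(x - 8)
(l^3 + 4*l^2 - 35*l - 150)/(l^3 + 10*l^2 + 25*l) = (l - 6)/l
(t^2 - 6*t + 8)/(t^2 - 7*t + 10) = (t - 4)/(t - 5)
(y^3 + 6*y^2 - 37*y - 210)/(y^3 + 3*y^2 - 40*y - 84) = (y + 5)/(y + 2)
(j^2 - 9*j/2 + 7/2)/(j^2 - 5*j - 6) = (-2*j^2 + 9*j - 7)/(2*(-j^2 + 5*j + 6))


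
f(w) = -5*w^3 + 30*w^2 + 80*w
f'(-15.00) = -4195.00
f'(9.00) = -595.00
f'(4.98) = 6.79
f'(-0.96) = 8.58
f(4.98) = 524.88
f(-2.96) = 155.72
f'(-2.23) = -128.39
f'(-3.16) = -259.38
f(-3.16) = 204.54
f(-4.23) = 576.82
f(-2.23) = 26.23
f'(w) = -15*w^2 + 60*w + 80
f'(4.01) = 79.40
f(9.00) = -495.00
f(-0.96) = -44.73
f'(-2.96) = -229.02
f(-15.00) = 22425.00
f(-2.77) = 114.86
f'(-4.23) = -442.19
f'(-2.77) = -201.29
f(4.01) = 480.80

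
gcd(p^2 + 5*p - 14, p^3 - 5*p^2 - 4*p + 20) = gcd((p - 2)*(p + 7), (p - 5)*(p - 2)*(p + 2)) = p - 2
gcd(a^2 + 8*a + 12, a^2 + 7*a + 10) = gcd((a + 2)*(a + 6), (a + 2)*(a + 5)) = a + 2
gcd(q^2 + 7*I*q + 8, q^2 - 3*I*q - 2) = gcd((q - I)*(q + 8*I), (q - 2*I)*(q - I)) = q - I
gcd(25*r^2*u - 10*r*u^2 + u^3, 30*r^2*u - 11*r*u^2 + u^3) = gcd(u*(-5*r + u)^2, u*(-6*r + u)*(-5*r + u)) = 5*r*u - u^2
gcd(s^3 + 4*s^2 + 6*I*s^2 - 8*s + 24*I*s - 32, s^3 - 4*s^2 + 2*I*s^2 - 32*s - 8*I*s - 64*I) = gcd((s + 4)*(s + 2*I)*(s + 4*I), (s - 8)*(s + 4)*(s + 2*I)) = s^2 + s*(4 + 2*I) + 8*I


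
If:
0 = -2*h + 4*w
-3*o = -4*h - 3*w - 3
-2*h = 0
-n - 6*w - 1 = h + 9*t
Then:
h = 0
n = -9*t - 1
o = 1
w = 0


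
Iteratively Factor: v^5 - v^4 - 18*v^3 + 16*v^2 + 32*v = (v + 4)*(v^4 - 5*v^3 + 2*v^2 + 8*v) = v*(v + 4)*(v^3 - 5*v^2 + 2*v + 8) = v*(v - 2)*(v + 4)*(v^2 - 3*v - 4) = v*(v - 2)*(v + 1)*(v + 4)*(v - 4)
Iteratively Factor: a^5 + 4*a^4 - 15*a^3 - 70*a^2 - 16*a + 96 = (a + 3)*(a^4 + a^3 - 18*a^2 - 16*a + 32) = (a - 4)*(a + 3)*(a^3 + 5*a^2 + 2*a - 8) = (a - 4)*(a + 3)*(a + 4)*(a^2 + a - 2) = (a - 4)*(a - 1)*(a + 3)*(a + 4)*(a + 2)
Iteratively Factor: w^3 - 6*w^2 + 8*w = (w)*(w^2 - 6*w + 8) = w*(w - 2)*(w - 4)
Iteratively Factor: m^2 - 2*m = (m)*(m - 2)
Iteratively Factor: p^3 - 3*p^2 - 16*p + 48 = (p - 3)*(p^2 - 16) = (p - 4)*(p - 3)*(p + 4)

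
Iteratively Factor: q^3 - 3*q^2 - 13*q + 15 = (q - 5)*(q^2 + 2*q - 3) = (q - 5)*(q + 3)*(q - 1)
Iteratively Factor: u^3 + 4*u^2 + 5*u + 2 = (u + 2)*(u^2 + 2*u + 1) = (u + 1)*(u + 2)*(u + 1)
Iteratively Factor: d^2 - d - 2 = (d + 1)*(d - 2)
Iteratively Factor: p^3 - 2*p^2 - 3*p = (p + 1)*(p^2 - 3*p) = p*(p + 1)*(p - 3)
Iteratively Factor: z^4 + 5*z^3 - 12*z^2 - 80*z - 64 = (z + 4)*(z^3 + z^2 - 16*z - 16) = (z + 1)*(z + 4)*(z^2 - 16) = (z - 4)*(z + 1)*(z + 4)*(z + 4)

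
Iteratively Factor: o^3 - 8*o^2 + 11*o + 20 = (o - 4)*(o^2 - 4*o - 5) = (o - 4)*(o + 1)*(o - 5)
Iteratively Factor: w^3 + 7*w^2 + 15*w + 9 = (w + 1)*(w^2 + 6*w + 9) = (w + 1)*(w + 3)*(w + 3)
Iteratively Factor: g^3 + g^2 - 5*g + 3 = (g - 1)*(g^2 + 2*g - 3) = (g - 1)*(g + 3)*(g - 1)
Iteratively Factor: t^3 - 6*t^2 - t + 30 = (t - 5)*(t^2 - t - 6) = (t - 5)*(t + 2)*(t - 3)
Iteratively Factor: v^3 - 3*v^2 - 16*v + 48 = (v + 4)*(v^2 - 7*v + 12) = (v - 4)*(v + 4)*(v - 3)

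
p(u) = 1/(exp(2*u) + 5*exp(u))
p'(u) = (-2*exp(2*u) - 5*exp(u))/(exp(2*u) + 5*exp(u))^2 = (-2*exp(u) - 5)*exp(-u)/(exp(u) + 5)^2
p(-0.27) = 0.23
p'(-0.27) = -0.26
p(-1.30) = 0.70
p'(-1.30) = -0.73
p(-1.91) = 1.31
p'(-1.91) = -1.35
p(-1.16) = 0.60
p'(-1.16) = -0.64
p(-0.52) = 0.30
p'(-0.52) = -0.33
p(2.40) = 0.01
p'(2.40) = -0.01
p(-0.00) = 0.17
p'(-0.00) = -0.19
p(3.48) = 0.00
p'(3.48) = -0.00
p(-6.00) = 80.65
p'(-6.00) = -80.69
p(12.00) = 0.00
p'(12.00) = 0.00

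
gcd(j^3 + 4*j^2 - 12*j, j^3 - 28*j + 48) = j^2 + 4*j - 12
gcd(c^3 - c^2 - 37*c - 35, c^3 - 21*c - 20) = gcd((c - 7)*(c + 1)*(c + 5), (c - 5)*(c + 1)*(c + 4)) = c + 1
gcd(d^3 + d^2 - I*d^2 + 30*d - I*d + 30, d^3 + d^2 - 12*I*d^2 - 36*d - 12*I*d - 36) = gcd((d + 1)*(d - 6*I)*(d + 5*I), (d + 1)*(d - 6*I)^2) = d^2 + d*(1 - 6*I) - 6*I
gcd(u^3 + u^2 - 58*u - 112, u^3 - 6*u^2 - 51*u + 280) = u^2 - u - 56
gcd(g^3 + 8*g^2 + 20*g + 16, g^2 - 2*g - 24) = g + 4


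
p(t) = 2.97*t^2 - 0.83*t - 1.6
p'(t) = 5.94*t - 0.83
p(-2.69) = 22.12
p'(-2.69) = -16.81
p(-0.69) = 0.39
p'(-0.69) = -4.93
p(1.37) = 2.84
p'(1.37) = 7.31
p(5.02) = 69.08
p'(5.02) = 28.99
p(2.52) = 15.17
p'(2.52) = 14.14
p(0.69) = -0.76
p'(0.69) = 3.27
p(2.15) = 10.34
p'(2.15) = 11.94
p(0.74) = -0.59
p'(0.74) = 3.57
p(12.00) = 416.12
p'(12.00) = 70.45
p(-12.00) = 436.04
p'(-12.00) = -72.11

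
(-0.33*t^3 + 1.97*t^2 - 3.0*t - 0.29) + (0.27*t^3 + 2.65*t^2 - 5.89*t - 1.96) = -0.06*t^3 + 4.62*t^2 - 8.89*t - 2.25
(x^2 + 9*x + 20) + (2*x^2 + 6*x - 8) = 3*x^2 + 15*x + 12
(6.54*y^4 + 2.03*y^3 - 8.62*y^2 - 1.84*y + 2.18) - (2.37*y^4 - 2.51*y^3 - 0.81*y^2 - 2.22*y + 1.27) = 4.17*y^4 + 4.54*y^3 - 7.81*y^2 + 0.38*y + 0.91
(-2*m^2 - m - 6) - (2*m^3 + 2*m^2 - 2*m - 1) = -2*m^3 - 4*m^2 + m - 5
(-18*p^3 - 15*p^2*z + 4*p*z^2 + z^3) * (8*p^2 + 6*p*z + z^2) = -144*p^5 - 228*p^4*z - 76*p^3*z^2 + 17*p^2*z^3 + 10*p*z^4 + z^5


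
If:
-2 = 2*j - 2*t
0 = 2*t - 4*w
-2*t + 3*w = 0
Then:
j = -1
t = 0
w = 0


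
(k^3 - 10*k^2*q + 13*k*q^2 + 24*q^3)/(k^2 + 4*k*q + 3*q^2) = (k^2 - 11*k*q + 24*q^2)/(k + 3*q)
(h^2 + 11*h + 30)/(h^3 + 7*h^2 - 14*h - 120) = 1/(h - 4)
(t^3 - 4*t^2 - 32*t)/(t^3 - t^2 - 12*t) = (-t^2 + 4*t + 32)/(-t^2 + t + 12)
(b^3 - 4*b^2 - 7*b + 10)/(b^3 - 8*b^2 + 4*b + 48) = (b^2 - 6*b + 5)/(b^2 - 10*b + 24)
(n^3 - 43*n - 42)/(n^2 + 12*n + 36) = (n^2 - 6*n - 7)/(n + 6)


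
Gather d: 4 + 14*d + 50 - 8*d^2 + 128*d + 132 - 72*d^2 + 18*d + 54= -80*d^2 + 160*d + 240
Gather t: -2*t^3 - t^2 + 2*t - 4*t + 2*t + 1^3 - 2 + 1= -2*t^3 - t^2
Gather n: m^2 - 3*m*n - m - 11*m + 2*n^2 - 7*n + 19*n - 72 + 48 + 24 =m^2 - 12*m + 2*n^2 + n*(12 - 3*m)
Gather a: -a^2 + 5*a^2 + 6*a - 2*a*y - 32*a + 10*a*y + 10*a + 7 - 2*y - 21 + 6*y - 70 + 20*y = 4*a^2 + a*(8*y - 16) + 24*y - 84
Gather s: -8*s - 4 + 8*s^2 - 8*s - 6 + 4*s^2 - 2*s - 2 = 12*s^2 - 18*s - 12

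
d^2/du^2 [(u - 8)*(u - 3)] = 2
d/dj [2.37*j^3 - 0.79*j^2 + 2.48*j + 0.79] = 7.11*j^2 - 1.58*j + 2.48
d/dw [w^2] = 2*w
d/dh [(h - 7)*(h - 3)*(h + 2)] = 3*h^2 - 16*h + 1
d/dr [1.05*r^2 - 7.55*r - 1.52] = 2.1*r - 7.55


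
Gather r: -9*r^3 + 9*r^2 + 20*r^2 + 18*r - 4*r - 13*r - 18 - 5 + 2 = -9*r^3 + 29*r^2 + r - 21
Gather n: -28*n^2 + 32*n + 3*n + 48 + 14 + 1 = -28*n^2 + 35*n + 63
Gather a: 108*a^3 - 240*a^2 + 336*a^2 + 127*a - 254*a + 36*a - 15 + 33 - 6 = 108*a^3 + 96*a^2 - 91*a + 12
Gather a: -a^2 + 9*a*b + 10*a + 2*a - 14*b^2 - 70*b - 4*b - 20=-a^2 + a*(9*b + 12) - 14*b^2 - 74*b - 20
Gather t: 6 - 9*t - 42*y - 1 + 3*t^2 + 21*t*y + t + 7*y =3*t^2 + t*(21*y - 8) - 35*y + 5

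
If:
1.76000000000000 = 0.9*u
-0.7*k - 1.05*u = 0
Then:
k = -2.93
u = 1.96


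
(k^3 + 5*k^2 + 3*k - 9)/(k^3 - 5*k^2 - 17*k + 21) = (k + 3)/(k - 7)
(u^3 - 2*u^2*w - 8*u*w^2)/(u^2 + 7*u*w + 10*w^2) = u*(u - 4*w)/(u + 5*w)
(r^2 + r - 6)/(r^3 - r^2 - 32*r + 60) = (r + 3)/(r^2 + r - 30)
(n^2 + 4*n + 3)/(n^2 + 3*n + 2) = (n + 3)/(n + 2)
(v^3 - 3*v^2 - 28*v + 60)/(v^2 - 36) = (v^2 + 3*v - 10)/(v + 6)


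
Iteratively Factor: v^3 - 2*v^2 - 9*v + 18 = (v + 3)*(v^2 - 5*v + 6) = (v - 2)*(v + 3)*(v - 3)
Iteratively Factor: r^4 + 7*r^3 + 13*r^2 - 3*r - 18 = (r + 3)*(r^3 + 4*r^2 + r - 6) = (r + 2)*(r + 3)*(r^2 + 2*r - 3) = (r - 1)*(r + 2)*(r + 3)*(r + 3)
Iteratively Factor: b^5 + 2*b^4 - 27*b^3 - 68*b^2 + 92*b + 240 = (b - 2)*(b^4 + 4*b^3 - 19*b^2 - 106*b - 120) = (b - 2)*(b + 2)*(b^3 + 2*b^2 - 23*b - 60) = (b - 5)*(b - 2)*(b + 2)*(b^2 + 7*b + 12) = (b - 5)*(b - 2)*(b + 2)*(b + 3)*(b + 4)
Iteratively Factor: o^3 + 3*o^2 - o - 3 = (o + 1)*(o^2 + 2*o - 3) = (o - 1)*(o + 1)*(o + 3)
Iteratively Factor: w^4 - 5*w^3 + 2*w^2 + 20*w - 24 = (w - 2)*(w^3 - 3*w^2 - 4*w + 12) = (w - 3)*(w - 2)*(w^2 - 4) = (w - 3)*(w - 2)^2*(w + 2)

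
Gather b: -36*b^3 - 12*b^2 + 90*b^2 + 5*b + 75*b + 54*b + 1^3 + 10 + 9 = -36*b^3 + 78*b^2 + 134*b + 20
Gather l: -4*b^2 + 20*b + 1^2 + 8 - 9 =-4*b^2 + 20*b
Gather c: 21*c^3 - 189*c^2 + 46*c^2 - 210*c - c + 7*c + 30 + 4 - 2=21*c^3 - 143*c^2 - 204*c + 32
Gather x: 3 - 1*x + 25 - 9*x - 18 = 10 - 10*x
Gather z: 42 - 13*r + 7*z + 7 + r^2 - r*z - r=r^2 - 14*r + z*(7 - r) + 49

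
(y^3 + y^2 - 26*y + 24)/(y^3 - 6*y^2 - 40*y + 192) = (y - 1)/(y - 8)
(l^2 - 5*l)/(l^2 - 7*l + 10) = l/(l - 2)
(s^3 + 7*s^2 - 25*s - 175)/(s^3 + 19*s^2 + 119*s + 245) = (s - 5)/(s + 7)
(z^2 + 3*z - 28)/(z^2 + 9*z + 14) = (z - 4)/(z + 2)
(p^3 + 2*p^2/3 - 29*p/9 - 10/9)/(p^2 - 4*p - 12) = (9*p^2 - 12*p - 5)/(9*(p - 6))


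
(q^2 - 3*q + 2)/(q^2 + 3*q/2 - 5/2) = 2*(q - 2)/(2*q + 5)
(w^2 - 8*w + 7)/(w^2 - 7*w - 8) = (-w^2 + 8*w - 7)/(-w^2 + 7*w + 8)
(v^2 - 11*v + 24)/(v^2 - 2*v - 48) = (v - 3)/(v + 6)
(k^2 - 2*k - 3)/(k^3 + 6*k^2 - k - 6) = (k - 3)/(k^2 + 5*k - 6)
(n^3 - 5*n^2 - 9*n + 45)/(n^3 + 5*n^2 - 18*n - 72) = (n^2 - 8*n + 15)/(n^2 + 2*n - 24)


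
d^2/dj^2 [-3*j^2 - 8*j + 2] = -6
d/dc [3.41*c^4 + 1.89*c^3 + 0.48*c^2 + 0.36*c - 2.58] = 13.64*c^3 + 5.67*c^2 + 0.96*c + 0.36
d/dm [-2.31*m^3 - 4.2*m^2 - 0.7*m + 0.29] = -6.93*m^2 - 8.4*m - 0.7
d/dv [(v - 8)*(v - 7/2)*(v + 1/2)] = 3*v^2 - 22*v + 89/4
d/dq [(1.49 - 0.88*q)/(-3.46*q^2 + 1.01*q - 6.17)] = (-3.0448*q^2 + 10.3108*q + 3.9247)/(11.9716*q^4 - 6.9892*q^3 + 43.7165*q^2 - 12.4634*q + 38.0689)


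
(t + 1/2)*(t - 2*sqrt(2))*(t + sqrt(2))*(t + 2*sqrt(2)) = t^4 + t^3/2 + sqrt(2)*t^3 - 8*t^2 + sqrt(2)*t^2/2 - 8*sqrt(2)*t - 4*t - 4*sqrt(2)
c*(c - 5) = c^2 - 5*c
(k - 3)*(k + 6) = k^2 + 3*k - 18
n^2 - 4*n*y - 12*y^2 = (n - 6*y)*(n + 2*y)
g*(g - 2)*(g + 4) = g^3 + 2*g^2 - 8*g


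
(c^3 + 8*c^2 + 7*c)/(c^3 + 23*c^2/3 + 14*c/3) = 3*(c + 1)/(3*c + 2)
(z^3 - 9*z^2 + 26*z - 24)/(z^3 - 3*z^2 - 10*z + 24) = (z - 3)/(z + 3)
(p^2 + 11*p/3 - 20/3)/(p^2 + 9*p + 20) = (p - 4/3)/(p + 4)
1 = 1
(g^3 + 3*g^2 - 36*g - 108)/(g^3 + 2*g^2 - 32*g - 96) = (g^2 + 9*g + 18)/(g^2 + 8*g + 16)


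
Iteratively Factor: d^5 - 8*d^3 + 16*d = (d + 2)*(d^4 - 2*d^3 - 4*d^2 + 8*d) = (d - 2)*(d + 2)*(d^3 - 4*d) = d*(d - 2)*(d + 2)*(d^2 - 4) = d*(d - 2)*(d + 2)^2*(d - 2)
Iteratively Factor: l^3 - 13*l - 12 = (l + 1)*(l^2 - l - 12) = (l - 4)*(l + 1)*(l + 3)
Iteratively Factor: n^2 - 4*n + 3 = (n - 1)*(n - 3)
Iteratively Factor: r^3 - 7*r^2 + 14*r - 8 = (r - 2)*(r^2 - 5*r + 4) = (r - 2)*(r - 1)*(r - 4)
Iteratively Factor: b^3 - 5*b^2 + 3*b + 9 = (b - 3)*(b^2 - 2*b - 3) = (b - 3)*(b + 1)*(b - 3)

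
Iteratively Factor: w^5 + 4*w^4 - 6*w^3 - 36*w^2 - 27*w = (w - 3)*(w^4 + 7*w^3 + 15*w^2 + 9*w) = w*(w - 3)*(w^3 + 7*w^2 + 15*w + 9) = w*(w - 3)*(w + 1)*(w^2 + 6*w + 9) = w*(w - 3)*(w + 1)*(w + 3)*(w + 3)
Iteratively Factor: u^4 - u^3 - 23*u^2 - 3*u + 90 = (u + 3)*(u^3 - 4*u^2 - 11*u + 30) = (u - 5)*(u + 3)*(u^2 + u - 6) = (u - 5)*(u - 2)*(u + 3)*(u + 3)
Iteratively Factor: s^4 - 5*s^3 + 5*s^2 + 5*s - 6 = (s - 2)*(s^3 - 3*s^2 - s + 3) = (s - 2)*(s + 1)*(s^2 - 4*s + 3) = (s - 2)*(s - 1)*(s + 1)*(s - 3)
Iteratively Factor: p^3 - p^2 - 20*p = (p)*(p^2 - p - 20) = p*(p + 4)*(p - 5)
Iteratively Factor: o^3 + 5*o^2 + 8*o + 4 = (o + 2)*(o^2 + 3*o + 2) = (o + 1)*(o + 2)*(o + 2)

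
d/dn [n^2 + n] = 2*n + 1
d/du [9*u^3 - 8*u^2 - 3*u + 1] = 27*u^2 - 16*u - 3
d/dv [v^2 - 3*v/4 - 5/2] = 2*v - 3/4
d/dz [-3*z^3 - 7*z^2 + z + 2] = -9*z^2 - 14*z + 1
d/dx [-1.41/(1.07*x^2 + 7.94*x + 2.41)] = (3.0174*x + 11.1954)/(1.07*x^2 + 7.94*x + 2.41)^2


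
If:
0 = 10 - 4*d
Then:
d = 5/2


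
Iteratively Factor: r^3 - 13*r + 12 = (r + 4)*(r^2 - 4*r + 3) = (r - 1)*(r + 4)*(r - 3)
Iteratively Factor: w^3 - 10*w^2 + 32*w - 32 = (w - 4)*(w^2 - 6*w + 8) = (w - 4)*(w - 2)*(w - 4)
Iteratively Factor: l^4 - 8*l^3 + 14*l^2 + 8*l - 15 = (l + 1)*(l^3 - 9*l^2 + 23*l - 15) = (l - 3)*(l + 1)*(l^2 - 6*l + 5) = (l - 5)*(l - 3)*(l + 1)*(l - 1)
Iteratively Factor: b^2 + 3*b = (b)*(b + 3)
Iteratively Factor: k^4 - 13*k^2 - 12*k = (k + 1)*(k^3 - k^2 - 12*k) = k*(k + 1)*(k^2 - k - 12) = k*(k - 4)*(k + 1)*(k + 3)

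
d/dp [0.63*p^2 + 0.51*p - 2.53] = 1.26*p + 0.51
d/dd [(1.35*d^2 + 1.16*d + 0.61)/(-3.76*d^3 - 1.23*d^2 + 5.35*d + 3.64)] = (5.076*d^4 + 8.7232*d^3 + 15.5301*d^2 + 11.3286*d + 0.9589)/(14.1376*d^6 + 9.2496*d^5 - 38.7191*d^4 - 40.5338*d^3 + 19.6681*d^2 + 38.948*d + 13.2496)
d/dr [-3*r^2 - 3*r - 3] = -6*r - 3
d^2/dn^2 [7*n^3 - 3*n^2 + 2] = 42*n - 6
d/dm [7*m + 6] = 7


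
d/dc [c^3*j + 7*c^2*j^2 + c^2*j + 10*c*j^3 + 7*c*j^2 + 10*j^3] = j*(3*c^2 + 14*c*j + 2*c + 10*j^2 + 7*j)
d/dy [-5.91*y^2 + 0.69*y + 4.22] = 0.69 - 11.82*y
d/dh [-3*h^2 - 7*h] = -6*h - 7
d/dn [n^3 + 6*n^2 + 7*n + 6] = 3*n^2 + 12*n + 7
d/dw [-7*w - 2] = -7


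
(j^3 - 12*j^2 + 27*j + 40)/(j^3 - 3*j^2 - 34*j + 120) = (j^2 - 7*j - 8)/(j^2 + 2*j - 24)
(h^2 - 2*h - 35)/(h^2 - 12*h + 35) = (h + 5)/(h - 5)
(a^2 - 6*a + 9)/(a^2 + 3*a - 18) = (a - 3)/(a + 6)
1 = 1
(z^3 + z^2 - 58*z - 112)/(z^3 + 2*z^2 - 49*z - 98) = (z - 8)/(z - 7)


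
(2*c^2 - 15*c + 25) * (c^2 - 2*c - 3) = 2*c^4 - 19*c^3 + 49*c^2 - 5*c - 75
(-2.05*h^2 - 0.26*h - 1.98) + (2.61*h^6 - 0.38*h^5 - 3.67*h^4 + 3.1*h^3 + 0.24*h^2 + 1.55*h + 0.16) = 2.61*h^6 - 0.38*h^5 - 3.67*h^4 + 3.1*h^3 - 1.81*h^2 + 1.29*h - 1.82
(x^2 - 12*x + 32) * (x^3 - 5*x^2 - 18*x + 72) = x^5 - 17*x^4 + 74*x^3 + 128*x^2 - 1440*x + 2304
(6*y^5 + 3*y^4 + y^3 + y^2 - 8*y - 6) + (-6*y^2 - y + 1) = 6*y^5 + 3*y^4 + y^3 - 5*y^2 - 9*y - 5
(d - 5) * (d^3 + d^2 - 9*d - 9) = d^4 - 4*d^3 - 14*d^2 + 36*d + 45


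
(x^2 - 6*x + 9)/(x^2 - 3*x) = (x - 3)/x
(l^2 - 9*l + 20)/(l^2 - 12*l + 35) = (l - 4)/(l - 7)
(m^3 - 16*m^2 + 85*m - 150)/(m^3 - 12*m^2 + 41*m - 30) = (m - 5)/(m - 1)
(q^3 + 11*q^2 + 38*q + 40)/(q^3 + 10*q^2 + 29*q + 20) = (q + 2)/(q + 1)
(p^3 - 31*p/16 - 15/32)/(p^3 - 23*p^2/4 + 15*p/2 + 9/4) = (p^2 - p/4 - 15/8)/(p^2 - 6*p + 9)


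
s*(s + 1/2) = s^2 + s/2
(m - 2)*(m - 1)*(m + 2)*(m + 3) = m^4 + 2*m^3 - 7*m^2 - 8*m + 12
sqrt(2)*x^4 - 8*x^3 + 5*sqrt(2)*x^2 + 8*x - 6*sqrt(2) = (x - 1)*(x - 3*sqrt(2))*(x - sqrt(2))*(sqrt(2)*x + sqrt(2))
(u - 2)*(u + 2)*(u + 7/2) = u^3 + 7*u^2/2 - 4*u - 14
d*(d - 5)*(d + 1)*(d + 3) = d^4 - d^3 - 17*d^2 - 15*d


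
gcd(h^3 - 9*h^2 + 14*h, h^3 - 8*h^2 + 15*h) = h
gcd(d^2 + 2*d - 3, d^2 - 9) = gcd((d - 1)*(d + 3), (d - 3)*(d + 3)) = d + 3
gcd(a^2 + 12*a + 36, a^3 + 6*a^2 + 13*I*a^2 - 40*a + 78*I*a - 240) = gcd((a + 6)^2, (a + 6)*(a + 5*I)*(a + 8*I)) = a + 6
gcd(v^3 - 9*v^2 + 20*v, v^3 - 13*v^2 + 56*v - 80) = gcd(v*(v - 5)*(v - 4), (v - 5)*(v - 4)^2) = v^2 - 9*v + 20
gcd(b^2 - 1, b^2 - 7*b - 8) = b + 1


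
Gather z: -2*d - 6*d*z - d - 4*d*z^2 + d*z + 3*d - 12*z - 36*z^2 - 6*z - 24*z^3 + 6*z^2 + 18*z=-5*d*z - 24*z^3 + z^2*(-4*d - 30)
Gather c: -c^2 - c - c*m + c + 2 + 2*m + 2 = -c^2 - c*m + 2*m + 4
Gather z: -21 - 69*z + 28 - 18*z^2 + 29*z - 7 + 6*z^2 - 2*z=-12*z^2 - 42*z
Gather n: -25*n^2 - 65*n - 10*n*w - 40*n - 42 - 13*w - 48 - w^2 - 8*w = -25*n^2 + n*(-10*w - 105) - w^2 - 21*w - 90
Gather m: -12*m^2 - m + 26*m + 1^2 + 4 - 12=-12*m^2 + 25*m - 7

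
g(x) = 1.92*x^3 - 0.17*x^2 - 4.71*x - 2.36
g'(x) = 5.76*x^2 - 0.34*x - 4.71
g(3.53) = 63.35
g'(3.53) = 65.86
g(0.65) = -4.97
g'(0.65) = -2.50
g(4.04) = 102.44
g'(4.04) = 87.93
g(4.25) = 121.94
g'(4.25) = 97.88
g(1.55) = -2.92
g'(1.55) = 8.60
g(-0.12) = -1.80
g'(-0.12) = -4.59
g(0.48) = -4.45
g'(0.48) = -3.55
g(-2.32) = -16.32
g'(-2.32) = 27.08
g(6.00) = 377.98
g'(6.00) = 200.61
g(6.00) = 377.98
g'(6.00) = 200.61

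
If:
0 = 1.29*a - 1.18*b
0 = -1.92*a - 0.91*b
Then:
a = 0.00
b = 0.00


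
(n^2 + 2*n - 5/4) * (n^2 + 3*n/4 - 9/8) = n^4 + 11*n^3/4 - 7*n^2/8 - 51*n/16 + 45/32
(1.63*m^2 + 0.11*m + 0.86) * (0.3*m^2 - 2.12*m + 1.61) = 0.489*m^4 - 3.4226*m^3 + 2.6491*m^2 - 1.6461*m + 1.3846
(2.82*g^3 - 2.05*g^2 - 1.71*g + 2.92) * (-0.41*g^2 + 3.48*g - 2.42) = -1.1562*g^5 + 10.6541*g^4 - 13.2573*g^3 - 2.187*g^2 + 14.2998*g - 7.0664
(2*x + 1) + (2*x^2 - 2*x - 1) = 2*x^2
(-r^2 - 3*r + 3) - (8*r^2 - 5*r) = -9*r^2 + 2*r + 3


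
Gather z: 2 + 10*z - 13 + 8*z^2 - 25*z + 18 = 8*z^2 - 15*z + 7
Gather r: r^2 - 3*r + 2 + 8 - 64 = r^2 - 3*r - 54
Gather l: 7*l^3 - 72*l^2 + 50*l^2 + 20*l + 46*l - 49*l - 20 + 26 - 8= 7*l^3 - 22*l^2 + 17*l - 2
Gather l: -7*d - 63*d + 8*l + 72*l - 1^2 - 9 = -70*d + 80*l - 10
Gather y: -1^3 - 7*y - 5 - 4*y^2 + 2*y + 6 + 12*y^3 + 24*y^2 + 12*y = 12*y^3 + 20*y^2 + 7*y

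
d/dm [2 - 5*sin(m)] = -5*cos(m)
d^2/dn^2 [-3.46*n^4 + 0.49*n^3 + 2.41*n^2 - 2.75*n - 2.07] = -41.52*n^2 + 2.94*n + 4.82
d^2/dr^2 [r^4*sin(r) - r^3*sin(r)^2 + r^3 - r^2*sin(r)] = -r^4*sin(r) + 8*r^3*cos(r) - 2*r^3*cos(2*r) + 13*r^2*sin(r) - 6*r^2*sin(2*r) - 4*r*cos(r) + 3*r*cos(2*r) + 3*r - 2*sin(r)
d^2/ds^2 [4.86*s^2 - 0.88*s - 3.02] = 9.72000000000000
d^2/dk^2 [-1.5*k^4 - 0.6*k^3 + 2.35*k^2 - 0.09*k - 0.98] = -18.0*k^2 - 3.6*k + 4.7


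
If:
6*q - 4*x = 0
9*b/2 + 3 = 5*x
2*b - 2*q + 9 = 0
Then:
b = -41/4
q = -23/4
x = -69/8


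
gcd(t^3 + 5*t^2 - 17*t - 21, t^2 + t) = t + 1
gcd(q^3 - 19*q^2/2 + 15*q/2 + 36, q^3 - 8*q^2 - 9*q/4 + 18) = q^2 - 13*q/2 - 12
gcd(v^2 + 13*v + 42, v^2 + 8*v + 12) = v + 6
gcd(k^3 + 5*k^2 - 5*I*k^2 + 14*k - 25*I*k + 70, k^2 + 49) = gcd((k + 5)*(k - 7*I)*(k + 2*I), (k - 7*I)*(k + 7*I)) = k - 7*I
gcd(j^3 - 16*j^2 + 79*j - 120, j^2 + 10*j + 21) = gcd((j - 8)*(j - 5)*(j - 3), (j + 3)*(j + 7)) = 1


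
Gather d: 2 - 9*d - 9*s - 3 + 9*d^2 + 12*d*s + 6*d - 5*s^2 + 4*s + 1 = 9*d^2 + d*(12*s - 3) - 5*s^2 - 5*s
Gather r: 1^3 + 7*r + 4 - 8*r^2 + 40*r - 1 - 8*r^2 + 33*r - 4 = -16*r^2 + 80*r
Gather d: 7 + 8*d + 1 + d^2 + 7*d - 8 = d^2 + 15*d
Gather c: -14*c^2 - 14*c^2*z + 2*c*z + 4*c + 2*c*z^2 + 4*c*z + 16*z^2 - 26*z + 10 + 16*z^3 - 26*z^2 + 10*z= c^2*(-14*z - 14) + c*(2*z^2 + 6*z + 4) + 16*z^3 - 10*z^2 - 16*z + 10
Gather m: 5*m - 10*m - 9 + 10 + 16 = 17 - 5*m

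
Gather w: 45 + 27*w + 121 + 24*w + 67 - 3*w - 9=48*w + 224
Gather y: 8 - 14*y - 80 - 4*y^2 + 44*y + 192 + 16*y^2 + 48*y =12*y^2 + 78*y + 120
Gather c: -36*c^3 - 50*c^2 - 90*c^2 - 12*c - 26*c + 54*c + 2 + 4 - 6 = -36*c^3 - 140*c^2 + 16*c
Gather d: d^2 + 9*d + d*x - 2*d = d^2 + d*(x + 7)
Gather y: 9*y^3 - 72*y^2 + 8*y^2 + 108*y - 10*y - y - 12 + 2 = 9*y^3 - 64*y^2 + 97*y - 10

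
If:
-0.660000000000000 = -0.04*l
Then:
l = 16.50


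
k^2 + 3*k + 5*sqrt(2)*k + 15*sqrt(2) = (k + 3)*(k + 5*sqrt(2))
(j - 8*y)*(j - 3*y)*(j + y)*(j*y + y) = j^4*y - 10*j^3*y^2 + j^3*y + 13*j^2*y^3 - 10*j^2*y^2 + 24*j*y^4 + 13*j*y^3 + 24*y^4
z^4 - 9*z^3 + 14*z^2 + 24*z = z*(z - 6)*(z - 4)*(z + 1)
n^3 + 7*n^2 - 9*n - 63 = (n - 3)*(n + 3)*(n + 7)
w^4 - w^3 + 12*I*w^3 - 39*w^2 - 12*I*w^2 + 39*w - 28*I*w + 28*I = (w - 1)*(w + I)*(w + 4*I)*(w + 7*I)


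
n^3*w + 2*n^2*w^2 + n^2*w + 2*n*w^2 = n*(n + 2*w)*(n*w + w)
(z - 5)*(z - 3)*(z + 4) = z^3 - 4*z^2 - 17*z + 60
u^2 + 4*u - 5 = (u - 1)*(u + 5)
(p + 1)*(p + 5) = p^2 + 6*p + 5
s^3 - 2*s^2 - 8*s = s*(s - 4)*(s + 2)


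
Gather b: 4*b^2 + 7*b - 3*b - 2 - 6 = 4*b^2 + 4*b - 8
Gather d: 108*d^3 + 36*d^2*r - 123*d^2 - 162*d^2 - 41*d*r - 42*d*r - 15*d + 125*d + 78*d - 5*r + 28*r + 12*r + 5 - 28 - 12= 108*d^3 + d^2*(36*r - 285) + d*(188 - 83*r) + 35*r - 35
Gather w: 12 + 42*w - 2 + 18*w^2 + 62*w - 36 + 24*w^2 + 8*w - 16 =42*w^2 + 112*w - 42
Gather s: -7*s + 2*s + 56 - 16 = 40 - 5*s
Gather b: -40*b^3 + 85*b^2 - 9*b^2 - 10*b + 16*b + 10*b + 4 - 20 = -40*b^3 + 76*b^2 + 16*b - 16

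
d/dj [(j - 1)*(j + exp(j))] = j*exp(j) + 2*j - 1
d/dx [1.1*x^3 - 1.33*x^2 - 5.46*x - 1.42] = 3.3*x^2 - 2.66*x - 5.46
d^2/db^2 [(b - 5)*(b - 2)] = 2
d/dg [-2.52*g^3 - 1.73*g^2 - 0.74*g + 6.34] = -7.56*g^2 - 3.46*g - 0.74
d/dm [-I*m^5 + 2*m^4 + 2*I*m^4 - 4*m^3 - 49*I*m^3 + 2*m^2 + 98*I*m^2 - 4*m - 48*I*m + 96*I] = -5*I*m^4 + m^3*(8 + 8*I) - m^2*(12 + 147*I) + m*(4 + 196*I) - 4 - 48*I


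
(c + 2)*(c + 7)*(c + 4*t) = c^3 + 4*c^2*t + 9*c^2 + 36*c*t + 14*c + 56*t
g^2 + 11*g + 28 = (g + 4)*(g + 7)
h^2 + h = h*(h + 1)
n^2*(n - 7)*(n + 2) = n^4 - 5*n^3 - 14*n^2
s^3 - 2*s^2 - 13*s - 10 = (s - 5)*(s + 1)*(s + 2)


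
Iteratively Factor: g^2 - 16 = (g + 4)*(g - 4)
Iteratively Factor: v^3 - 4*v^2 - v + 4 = (v + 1)*(v^2 - 5*v + 4) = (v - 1)*(v + 1)*(v - 4)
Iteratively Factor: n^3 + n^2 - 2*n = (n - 1)*(n^2 + 2*n) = n*(n - 1)*(n + 2)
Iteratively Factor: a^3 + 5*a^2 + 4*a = (a)*(a^2 + 5*a + 4) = a*(a + 1)*(a + 4)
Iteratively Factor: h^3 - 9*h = (h)*(h^2 - 9) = h*(h - 3)*(h + 3)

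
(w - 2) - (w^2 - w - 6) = -w^2 + 2*w + 4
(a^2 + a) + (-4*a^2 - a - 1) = -3*a^2 - 1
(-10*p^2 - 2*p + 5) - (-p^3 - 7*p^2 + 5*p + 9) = p^3 - 3*p^2 - 7*p - 4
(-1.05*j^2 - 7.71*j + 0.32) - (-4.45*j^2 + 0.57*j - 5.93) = 3.4*j^2 - 8.28*j + 6.25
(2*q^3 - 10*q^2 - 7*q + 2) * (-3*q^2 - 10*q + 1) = -6*q^5 + 10*q^4 + 123*q^3 + 54*q^2 - 27*q + 2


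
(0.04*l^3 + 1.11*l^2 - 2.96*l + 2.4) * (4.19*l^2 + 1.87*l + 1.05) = 0.1676*l^5 + 4.7257*l^4 - 10.2847*l^3 + 5.6863*l^2 + 1.38*l + 2.52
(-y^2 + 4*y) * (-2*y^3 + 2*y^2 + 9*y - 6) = 2*y^5 - 10*y^4 - y^3 + 42*y^2 - 24*y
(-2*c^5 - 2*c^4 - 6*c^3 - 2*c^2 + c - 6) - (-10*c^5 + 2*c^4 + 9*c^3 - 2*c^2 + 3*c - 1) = 8*c^5 - 4*c^4 - 15*c^3 - 2*c - 5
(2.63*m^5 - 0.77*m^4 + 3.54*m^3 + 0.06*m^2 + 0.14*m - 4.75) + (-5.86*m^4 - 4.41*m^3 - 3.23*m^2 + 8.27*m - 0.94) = 2.63*m^5 - 6.63*m^4 - 0.87*m^3 - 3.17*m^2 + 8.41*m - 5.69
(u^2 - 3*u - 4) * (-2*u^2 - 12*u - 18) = -2*u^4 - 6*u^3 + 26*u^2 + 102*u + 72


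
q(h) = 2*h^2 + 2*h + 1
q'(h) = 4*h + 2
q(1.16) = 6.01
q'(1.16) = 6.64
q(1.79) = 10.99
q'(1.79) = 9.16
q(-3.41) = 17.44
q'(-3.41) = -11.64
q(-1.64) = 3.10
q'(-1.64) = -4.56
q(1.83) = 11.36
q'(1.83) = 9.32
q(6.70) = 104.18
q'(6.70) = 28.80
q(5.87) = 81.65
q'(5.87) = 25.48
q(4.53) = 51.10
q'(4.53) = 20.12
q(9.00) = 181.00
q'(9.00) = 38.00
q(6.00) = 85.00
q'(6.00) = 26.00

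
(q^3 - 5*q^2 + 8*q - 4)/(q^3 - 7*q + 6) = (q - 2)/(q + 3)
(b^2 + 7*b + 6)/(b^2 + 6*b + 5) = (b + 6)/(b + 5)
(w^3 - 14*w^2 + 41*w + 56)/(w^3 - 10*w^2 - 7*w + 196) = (w^2 - 7*w - 8)/(w^2 - 3*w - 28)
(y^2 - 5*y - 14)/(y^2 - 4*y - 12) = (y - 7)/(y - 6)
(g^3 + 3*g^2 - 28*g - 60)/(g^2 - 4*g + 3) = (g^3 + 3*g^2 - 28*g - 60)/(g^2 - 4*g + 3)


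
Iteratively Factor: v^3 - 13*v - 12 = (v + 1)*(v^2 - v - 12) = (v + 1)*(v + 3)*(v - 4)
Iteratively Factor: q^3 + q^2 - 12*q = (q + 4)*(q^2 - 3*q) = q*(q + 4)*(q - 3)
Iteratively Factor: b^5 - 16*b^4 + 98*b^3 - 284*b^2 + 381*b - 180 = (b - 5)*(b^4 - 11*b^3 + 43*b^2 - 69*b + 36) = (b - 5)*(b - 1)*(b^3 - 10*b^2 + 33*b - 36) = (b - 5)*(b - 4)*(b - 1)*(b^2 - 6*b + 9) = (b - 5)*(b - 4)*(b - 3)*(b - 1)*(b - 3)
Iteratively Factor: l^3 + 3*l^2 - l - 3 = (l + 1)*(l^2 + 2*l - 3) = (l - 1)*(l + 1)*(l + 3)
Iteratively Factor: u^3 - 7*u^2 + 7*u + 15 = (u - 5)*(u^2 - 2*u - 3) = (u - 5)*(u - 3)*(u + 1)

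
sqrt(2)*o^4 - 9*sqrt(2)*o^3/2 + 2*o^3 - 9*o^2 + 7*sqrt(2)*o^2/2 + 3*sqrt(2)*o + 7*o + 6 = (o - 3)*(o - 2)*(o + sqrt(2))*(sqrt(2)*o + sqrt(2)/2)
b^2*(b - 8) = b^3 - 8*b^2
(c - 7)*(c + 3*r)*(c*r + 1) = c^3*r + 3*c^2*r^2 - 7*c^2*r + c^2 - 21*c*r^2 + 3*c*r - 7*c - 21*r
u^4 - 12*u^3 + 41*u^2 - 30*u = u*(u - 6)*(u - 5)*(u - 1)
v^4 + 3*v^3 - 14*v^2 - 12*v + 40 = (v - 2)^2*(v + 2)*(v + 5)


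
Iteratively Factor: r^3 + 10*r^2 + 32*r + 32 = (r + 2)*(r^2 + 8*r + 16) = (r + 2)*(r + 4)*(r + 4)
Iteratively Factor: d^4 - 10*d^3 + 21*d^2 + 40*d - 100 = (d + 2)*(d^3 - 12*d^2 + 45*d - 50) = (d - 2)*(d + 2)*(d^2 - 10*d + 25) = (d - 5)*(d - 2)*(d + 2)*(d - 5)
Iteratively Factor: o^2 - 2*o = (o)*(o - 2)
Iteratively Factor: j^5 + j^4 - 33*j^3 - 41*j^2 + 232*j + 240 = (j - 5)*(j^4 + 6*j^3 - 3*j^2 - 56*j - 48) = (j - 5)*(j + 4)*(j^3 + 2*j^2 - 11*j - 12) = (j - 5)*(j + 4)^2*(j^2 - 2*j - 3) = (j - 5)*(j + 1)*(j + 4)^2*(j - 3)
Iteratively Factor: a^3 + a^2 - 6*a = (a)*(a^2 + a - 6) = a*(a + 3)*(a - 2)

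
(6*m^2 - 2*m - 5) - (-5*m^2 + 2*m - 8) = 11*m^2 - 4*m + 3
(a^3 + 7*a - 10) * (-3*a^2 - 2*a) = -3*a^5 - 2*a^4 - 21*a^3 + 16*a^2 + 20*a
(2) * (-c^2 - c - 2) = -2*c^2 - 2*c - 4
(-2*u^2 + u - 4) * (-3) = 6*u^2 - 3*u + 12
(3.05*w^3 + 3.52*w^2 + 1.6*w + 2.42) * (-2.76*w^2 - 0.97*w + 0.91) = -8.418*w^5 - 12.6737*w^4 - 5.0549*w^3 - 5.028*w^2 - 0.8914*w + 2.2022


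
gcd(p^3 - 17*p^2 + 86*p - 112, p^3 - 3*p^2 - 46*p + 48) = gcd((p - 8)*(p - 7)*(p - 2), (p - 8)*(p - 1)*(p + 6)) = p - 8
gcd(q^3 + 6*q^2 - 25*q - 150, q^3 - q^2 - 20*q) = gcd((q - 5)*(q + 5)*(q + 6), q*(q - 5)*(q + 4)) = q - 5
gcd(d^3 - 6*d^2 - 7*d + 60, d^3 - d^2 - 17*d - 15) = d^2 - 2*d - 15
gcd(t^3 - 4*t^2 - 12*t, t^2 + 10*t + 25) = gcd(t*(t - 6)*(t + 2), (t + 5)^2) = 1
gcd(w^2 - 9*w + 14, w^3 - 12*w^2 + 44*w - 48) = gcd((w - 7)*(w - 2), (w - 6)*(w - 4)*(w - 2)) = w - 2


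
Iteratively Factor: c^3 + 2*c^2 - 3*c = (c)*(c^2 + 2*c - 3) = c*(c + 3)*(c - 1)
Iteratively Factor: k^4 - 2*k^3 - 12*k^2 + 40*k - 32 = (k - 2)*(k^3 - 12*k + 16) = (k - 2)*(k + 4)*(k^2 - 4*k + 4) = (k - 2)^2*(k + 4)*(k - 2)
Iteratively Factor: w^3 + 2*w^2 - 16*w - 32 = (w + 4)*(w^2 - 2*w - 8) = (w + 2)*(w + 4)*(w - 4)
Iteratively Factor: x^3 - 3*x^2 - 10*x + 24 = (x - 4)*(x^2 + x - 6) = (x - 4)*(x + 3)*(x - 2)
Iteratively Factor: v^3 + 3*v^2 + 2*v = (v)*(v^2 + 3*v + 2) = v*(v + 2)*(v + 1)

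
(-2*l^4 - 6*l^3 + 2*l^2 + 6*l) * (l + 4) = -2*l^5 - 14*l^4 - 22*l^3 + 14*l^2 + 24*l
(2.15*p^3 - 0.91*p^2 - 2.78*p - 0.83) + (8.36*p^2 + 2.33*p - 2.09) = 2.15*p^3 + 7.45*p^2 - 0.45*p - 2.92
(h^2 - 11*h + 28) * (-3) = -3*h^2 + 33*h - 84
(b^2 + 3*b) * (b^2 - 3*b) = b^4 - 9*b^2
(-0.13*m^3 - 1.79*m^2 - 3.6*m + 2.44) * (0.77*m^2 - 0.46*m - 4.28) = -0.1001*m^5 - 1.3185*m^4 - 1.3922*m^3 + 11.196*m^2 + 14.2856*m - 10.4432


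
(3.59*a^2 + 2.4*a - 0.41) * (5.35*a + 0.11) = 19.2065*a^3 + 13.2349*a^2 - 1.9295*a - 0.0451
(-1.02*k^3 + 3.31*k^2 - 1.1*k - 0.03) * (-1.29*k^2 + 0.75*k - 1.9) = 1.3158*k^5 - 5.0349*k^4 + 5.8395*k^3 - 7.0753*k^2 + 2.0675*k + 0.057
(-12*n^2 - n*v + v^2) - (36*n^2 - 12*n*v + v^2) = -48*n^2 + 11*n*v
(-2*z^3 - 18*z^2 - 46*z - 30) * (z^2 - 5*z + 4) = -2*z^5 - 8*z^4 + 36*z^3 + 128*z^2 - 34*z - 120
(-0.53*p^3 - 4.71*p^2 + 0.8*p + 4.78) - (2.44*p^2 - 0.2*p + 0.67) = -0.53*p^3 - 7.15*p^2 + 1.0*p + 4.11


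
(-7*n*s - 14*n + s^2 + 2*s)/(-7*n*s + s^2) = (s + 2)/s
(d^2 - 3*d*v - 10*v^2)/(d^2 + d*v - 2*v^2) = (-d + 5*v)/(-d + v)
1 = 1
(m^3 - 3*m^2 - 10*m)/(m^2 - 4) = m*(m - 5)/(m - 2)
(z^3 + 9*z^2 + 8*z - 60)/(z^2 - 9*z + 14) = (z^2 + 11*z + 30)/(z - 7)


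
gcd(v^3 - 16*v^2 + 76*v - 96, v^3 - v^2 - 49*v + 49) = 1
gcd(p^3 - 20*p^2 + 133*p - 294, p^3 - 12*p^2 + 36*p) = p - 6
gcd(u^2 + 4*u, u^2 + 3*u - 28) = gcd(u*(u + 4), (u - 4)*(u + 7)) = 1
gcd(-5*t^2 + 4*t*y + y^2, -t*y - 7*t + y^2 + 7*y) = -t + y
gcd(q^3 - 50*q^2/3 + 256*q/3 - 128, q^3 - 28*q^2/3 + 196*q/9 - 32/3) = q^2 - 26*q/3 + 16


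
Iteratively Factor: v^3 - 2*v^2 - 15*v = (v + 3)*(v^2 - 5*v) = (v - 5)*(v + 3)*(v)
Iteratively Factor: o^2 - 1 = (o + 1)*(o - 1)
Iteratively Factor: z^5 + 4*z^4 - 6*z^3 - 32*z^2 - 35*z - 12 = (z + 1)*(z^4 + 3*z^3 - 9*z^2 - 23*z - 12) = (z + 1)^2*(z^3 + 2*z^2 - 11*z - 12) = (z + 1)^2*(z + 4)*(z^2 - 2*z - 3) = (z + 1)^3*(z + 4)*(z - 3)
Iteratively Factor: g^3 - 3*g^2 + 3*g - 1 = (g - 1)*(g^2 - 2*g + 1) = (g - 1)^2*(g - 1)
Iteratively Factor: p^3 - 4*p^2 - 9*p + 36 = (p + 3)*(p^2 - 7*p + 12) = (p - 3)*(p + 3)*(p - 4)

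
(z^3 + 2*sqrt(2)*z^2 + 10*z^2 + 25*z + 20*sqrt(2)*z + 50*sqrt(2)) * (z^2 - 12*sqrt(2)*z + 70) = z^5 - 10*sqrt(2)*z^4 + 10*z^4 - 100*sqrt(2)*z^3 + 47*z^3 - 110*sqrt(2)*z^2 + 220*z^2 + 550*z + 1400*sqrt(2)*z + 3500*sqrt(2)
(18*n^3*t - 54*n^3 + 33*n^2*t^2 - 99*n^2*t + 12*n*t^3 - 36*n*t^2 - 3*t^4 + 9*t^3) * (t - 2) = 18*n^3*t^2 - 90*n^3*t + 108*n^3 + 33*n^2*t^3 - 165*n^2*t^2 + 198*n^2*t + 12*n*t^4 - 60*n*t^3 + 72*n*t^2 - 3*t^5 + 15*t^4 - 18*t^3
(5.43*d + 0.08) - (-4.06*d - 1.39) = 9.49*d + 1.47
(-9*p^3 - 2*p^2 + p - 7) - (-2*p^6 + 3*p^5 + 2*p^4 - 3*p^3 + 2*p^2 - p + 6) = 2*p^6 - 3*p^5 - 2*p^4 - 6*p^3 - 4*p^2 + 2*p - 13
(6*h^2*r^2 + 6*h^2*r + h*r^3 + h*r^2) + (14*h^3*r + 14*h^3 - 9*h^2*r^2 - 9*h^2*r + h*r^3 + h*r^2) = 14*h^3*r + 14*h^3 - 3*h^2*r^2 - 3*h^2*r + 2*h*r^3 + 2*h*r^2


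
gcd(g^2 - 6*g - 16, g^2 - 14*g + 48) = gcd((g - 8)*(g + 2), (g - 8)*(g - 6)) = g - 8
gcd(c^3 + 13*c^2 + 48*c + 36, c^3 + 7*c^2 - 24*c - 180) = c^2 + 12*c + 36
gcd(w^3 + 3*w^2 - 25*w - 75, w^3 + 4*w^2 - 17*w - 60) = w^2 + 8*w + 15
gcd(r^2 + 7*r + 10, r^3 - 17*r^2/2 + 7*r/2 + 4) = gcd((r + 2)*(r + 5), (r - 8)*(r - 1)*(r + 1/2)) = 1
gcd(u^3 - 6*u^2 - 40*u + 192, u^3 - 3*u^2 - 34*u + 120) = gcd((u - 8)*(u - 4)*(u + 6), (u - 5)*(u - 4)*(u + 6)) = u^2 + 2*u - 24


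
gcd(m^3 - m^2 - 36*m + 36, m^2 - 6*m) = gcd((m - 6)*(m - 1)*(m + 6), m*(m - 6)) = m - 6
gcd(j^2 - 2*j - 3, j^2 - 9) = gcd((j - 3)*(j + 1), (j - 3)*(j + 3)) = j - 3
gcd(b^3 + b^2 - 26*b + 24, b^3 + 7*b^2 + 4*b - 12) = b^2 + 5*b - 6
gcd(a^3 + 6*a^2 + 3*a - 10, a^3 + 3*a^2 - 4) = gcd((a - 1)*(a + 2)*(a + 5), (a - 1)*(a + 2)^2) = a^2 + a - 2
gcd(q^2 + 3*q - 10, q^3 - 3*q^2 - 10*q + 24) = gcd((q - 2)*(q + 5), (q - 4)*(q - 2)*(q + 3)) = q - 2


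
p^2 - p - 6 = (p - 3)*(p + 2)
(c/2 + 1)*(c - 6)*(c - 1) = c^3/2 - 5*c^2/2 - 4*c + 6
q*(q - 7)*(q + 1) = q^3 - 6*q^2 - 7*q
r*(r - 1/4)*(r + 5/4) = r^3 + r^2 - 5*r/16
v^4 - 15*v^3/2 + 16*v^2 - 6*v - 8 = (v - 4)*(v - 2)^2*(v + 1/2)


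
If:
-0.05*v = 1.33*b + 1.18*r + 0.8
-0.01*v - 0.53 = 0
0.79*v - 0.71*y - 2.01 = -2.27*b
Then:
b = 0.312775330396476*y + 19.3303964757709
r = -0.352534906294333*y - 20.2198536548943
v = -53.00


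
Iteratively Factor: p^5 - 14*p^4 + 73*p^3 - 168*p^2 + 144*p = (p)*(p^4 - 14*p^3 + 73*p^2 - 168*p + 144) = p*(p - 3)*(p^3 - 11*p^2 + 40*p - 48) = p*(p - 4)*(p - 3)*(p^2 - 7*p + 12) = p*(p - 4)^2*(p - 3)*(p - 3)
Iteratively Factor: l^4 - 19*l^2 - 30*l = (l)*(l^3 - 19*l - 30) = l*(l + 3)*(l^2 - 3*l - 10) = l*(l + 2)*(l + 3)*(l - 5)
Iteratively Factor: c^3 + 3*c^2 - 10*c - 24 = (c + 2)*(c^2 + c - 12) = (c - 3)*(c + 2)*(c + 4)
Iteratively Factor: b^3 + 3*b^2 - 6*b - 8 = (b + 4)*(b^2 - b - 2) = (b + 1)*(b + 4)*(b - 2)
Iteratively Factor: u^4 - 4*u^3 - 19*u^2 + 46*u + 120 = (u + 3)*(u^3 - 7*u^2 + 2*u + 40) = (u - 5)*(u + 3)*(u^2 - 2*u - 8) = (u - 5)*(u + 2)*(u + 3)*(u - 4)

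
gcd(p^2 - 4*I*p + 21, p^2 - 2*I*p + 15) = p + 3*I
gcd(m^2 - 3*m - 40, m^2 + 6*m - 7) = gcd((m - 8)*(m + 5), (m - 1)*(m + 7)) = 1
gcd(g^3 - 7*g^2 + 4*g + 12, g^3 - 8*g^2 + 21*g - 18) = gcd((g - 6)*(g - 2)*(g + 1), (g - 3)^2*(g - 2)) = g - 2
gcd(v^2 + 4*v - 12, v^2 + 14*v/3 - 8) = v + 6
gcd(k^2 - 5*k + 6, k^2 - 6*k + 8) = k - 2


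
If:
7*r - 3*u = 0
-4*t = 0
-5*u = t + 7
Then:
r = -3/5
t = 0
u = -7/5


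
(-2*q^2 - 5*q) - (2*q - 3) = -2*q^2 - 7*q + 3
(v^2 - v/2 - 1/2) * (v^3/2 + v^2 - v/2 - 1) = v^5/2 + 3*v^4/4 - 5*v^3/4 - 5*v^2/4 + 3*v/4 + 1/2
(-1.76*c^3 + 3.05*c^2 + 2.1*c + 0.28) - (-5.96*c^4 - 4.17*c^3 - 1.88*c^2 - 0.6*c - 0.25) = 5.96*c^4 + 2.41*c^3 + 4.93*c^2 + 2.7*c + 0.53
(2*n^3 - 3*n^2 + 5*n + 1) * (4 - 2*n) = -4*n^4 + 14*n^3 - 22*n^2 + 18*n + 4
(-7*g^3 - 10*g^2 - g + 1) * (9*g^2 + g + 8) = -63*g^5 - 97*g^4 - 75*g^3 - 72*g^2 - 7*g + 8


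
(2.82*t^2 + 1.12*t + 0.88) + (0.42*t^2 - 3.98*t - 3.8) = 3.24*t^2 - 2.86*t - 2.92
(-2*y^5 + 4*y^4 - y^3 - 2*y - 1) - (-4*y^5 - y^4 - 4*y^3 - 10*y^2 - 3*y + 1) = 2*y^5 + 5*y^4 + 3*y^3 + 10*y^2 + y - 2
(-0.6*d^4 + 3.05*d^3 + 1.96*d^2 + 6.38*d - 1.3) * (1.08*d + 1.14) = -0.648*d^5 + 2.61*d^4 + 5.5938*d^3 + 9.1248*d^2 + 5.8692*d - 1.482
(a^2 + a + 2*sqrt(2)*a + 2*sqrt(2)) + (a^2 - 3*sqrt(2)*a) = 2*a^2 - sqrt(2)*a + a + 2*sqrt(2)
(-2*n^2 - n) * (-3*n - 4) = 6*n^3 + 11*n^2 + 4*n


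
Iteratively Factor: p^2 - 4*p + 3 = (p - 3)*(p - 1)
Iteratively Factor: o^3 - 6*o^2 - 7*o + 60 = (o - 5)*(o^2 - o - 12) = (o - 5)*(o + 3)*(o - 4)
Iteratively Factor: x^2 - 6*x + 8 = (x - 2)*(x - 4)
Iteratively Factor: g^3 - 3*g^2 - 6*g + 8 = (g - 4)*(g^2 + g - 2) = (g - 4)*(g + 2)*(g - 1)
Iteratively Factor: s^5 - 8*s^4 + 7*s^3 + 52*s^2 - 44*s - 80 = (s - 4)*(s^4 - 4*s^3 - 9*s^2 + 16*s + 20) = (s - 4)*(s + 1)*(s^3 - 5*s^2 - 4*s + 20) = (s - 5)*(s - 4)*(s + 1)*(s^2 - 4) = (s - 5)*(s - 4)*(s + 1)*(s + 2)*(s - 2)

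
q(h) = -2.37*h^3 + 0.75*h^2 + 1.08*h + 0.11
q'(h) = -7.11*h^2 + 1.5*h + 1.08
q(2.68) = -37.23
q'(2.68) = -45.97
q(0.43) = 0.52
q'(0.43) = 0.41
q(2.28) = -21.62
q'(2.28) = -32.46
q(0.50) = 0.54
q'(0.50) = 0.05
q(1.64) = -6.56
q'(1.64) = -15.58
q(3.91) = -125.87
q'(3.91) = -101.75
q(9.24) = -1795.54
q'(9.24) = -592.09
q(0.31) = 0.45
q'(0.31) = 0.86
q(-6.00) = 532.55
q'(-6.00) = -263.88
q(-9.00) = 1778.87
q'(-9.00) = -588.33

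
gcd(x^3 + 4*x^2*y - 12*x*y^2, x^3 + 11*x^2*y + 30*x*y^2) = x^2 + 6*x*y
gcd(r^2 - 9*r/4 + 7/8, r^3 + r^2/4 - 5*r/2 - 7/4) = r - 7/4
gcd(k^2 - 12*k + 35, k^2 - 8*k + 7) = k - 7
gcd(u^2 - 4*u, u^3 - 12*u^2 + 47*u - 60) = u - 4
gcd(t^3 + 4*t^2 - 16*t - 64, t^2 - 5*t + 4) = t - 4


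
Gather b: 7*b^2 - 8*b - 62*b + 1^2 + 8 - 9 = 7*b^2 - 70*b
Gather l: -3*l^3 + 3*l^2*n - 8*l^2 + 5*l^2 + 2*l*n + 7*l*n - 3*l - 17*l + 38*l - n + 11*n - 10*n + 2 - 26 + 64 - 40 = -3*l^3 + l^2*(3*n - 3) + l*(9*n + 18)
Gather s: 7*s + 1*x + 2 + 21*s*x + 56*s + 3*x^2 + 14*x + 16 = s*(21*x + 63) + 3*x^2 + 15*x + 18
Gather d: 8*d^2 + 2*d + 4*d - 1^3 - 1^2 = 8*d^2 + 6*d - 2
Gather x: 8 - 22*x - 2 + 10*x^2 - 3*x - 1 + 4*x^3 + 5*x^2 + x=4*x^3 + 15*x^2 - 24*x + 5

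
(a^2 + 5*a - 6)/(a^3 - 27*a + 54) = (a - 1)/(a^2 - 6*a + 9)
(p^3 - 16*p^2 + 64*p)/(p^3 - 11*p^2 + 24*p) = (p - 8)/(p - 3)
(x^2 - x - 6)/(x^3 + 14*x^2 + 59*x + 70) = (x - 3)/(x^2 + 12*x + 35)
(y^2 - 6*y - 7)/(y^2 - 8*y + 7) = (y + 1)/(y - 1)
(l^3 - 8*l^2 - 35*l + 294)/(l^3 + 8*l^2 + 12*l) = (l^2 - 14*l + 49)/(l*(l + 2))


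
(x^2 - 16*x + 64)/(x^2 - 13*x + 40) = (x - 8)/(x - 5)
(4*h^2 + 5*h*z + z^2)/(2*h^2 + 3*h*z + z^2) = (4*h + z)/(2*h + z)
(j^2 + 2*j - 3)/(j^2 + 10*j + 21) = (j - 1)/(j + 7)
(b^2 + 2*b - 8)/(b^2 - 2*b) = (b + 4)/b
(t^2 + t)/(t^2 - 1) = t/(t - 1)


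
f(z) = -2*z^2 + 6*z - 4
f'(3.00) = -6.00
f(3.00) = -4.00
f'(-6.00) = 30.00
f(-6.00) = -112.00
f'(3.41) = -7.64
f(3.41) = -6.80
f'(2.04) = -2.16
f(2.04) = -0.08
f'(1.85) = -1.40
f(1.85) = 0.26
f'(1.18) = 1.28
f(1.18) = 0.30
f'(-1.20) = 10.80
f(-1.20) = -14.08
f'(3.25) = -7.00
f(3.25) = -5.62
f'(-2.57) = 16.28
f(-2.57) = -32.63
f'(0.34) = 4.64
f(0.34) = -2.19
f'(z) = 6 - 4*z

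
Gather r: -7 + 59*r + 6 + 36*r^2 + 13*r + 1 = 36*r^2 + 72*r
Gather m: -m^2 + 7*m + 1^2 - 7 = -m^2 + 7*m - 6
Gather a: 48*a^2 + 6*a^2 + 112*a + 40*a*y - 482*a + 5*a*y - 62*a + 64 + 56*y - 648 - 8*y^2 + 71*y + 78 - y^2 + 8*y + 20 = 54*a^2 + a*(45*y - 432) - 9*y^2 + 135*y - 486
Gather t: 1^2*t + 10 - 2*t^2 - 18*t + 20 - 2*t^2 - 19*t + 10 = -4*t^2 - 36*t + 40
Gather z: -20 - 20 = -40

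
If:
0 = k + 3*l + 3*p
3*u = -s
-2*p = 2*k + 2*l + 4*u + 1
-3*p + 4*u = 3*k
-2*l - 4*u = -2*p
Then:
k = -3/34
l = 4/17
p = -7/34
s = 45/68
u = -15/68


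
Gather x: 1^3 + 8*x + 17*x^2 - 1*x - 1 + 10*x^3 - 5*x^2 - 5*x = 10*x^3 + 12*x^2 + 2*x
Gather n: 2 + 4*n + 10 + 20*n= 24*n + 12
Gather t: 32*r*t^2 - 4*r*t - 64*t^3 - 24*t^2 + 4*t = -64*t^3 + t^2*(32*r - 24) + t*(4 - 4*r)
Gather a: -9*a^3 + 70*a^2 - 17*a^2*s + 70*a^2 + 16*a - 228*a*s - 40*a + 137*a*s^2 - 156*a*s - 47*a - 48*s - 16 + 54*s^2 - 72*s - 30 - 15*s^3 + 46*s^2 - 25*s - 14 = -9*a^3 + a^2*(140 - 17*s) + a*(137*s^2 - 384*s - 71) - 15*s^3 + 100*s^2 - 145*s - 60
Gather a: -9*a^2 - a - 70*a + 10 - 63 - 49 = -9*a^2 - 71*a - 102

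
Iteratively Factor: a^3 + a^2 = (a + 1)*(a^2) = a*(a + 1)*(a)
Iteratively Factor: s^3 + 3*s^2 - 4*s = (s - 1)*(s^2 + 4*s) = s*(s - 1)*(s + 4)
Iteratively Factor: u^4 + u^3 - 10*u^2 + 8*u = (u + 4)*(u^3 - 3*u^2 + 2*u) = (u - 1)*(u + 4)*(u^2 - 2*u) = u*(u - 1)*(u + 4)*(u - 2)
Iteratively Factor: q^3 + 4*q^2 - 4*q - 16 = (q + 2)*(q^2 + 2*q - 8) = (q + 2)*(q + 4)*(q - 2)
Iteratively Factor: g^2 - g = (g - 1)*(g)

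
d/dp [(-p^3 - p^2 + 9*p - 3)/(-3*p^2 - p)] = (3*p^4 + 2*p^3 + 28*p^2 - 18*p - 3)/(p^2*(9*p^2 + 6*p + 1))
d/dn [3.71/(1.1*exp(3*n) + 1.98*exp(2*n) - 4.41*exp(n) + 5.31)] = (-12.243*exp(2*n) - 14.6916*exp(n) + 16.3611)*exp(n)/(1.1*exp(3*n) + 1.98*exp(2*n) - 4.41*exp(n) + 5.31)^2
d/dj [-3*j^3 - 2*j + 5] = -9*j^2 - 2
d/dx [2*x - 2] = 2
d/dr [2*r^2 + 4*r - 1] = 4*r + 4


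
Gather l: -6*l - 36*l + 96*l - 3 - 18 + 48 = 54*l + 27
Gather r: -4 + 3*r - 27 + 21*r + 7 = 24*r - 24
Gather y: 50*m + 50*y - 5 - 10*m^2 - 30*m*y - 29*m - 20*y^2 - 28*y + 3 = -10*m^2 + 21*m - 20*y^2 + y*(22 - 30*m) - 2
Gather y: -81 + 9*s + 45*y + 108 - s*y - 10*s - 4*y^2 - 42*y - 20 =-s - 4*y^2 + y*(3 - s) + 7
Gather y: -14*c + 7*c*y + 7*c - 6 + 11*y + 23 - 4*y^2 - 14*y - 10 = -7*c - 4*y^2 + y*(7*c - 3) + 7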